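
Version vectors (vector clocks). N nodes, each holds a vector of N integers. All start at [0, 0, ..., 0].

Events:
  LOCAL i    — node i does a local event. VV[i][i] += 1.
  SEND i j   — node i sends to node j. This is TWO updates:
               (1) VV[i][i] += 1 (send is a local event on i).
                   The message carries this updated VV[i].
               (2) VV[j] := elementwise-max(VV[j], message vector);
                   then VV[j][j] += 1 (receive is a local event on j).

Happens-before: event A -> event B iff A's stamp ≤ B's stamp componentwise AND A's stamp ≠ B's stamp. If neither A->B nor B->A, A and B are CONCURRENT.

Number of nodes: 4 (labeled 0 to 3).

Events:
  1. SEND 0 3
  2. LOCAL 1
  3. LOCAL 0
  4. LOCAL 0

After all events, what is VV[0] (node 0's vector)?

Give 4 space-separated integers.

Initial: VV[0]=[0, 0, 0, 0]
Initial: VV[1]=[0, 0, 0, 0]
Initial: VV[2]=[0, 0, 0, 0]
Initial: VV[3]=[0, 0, 0, 0]
Event 1: SEND 0->3: VV[0][0]++ -> VV[0]=[1, 0, 0, 0], msg_vec=[1, 0, 0, 0]; VV[3]=max(VV[3],msg_vec) then VV[3][3]++ -> VV[3]=[1, 0, 0, 1]
Event 2: LOCAL 1: VV[1][1]++ -> VV[1]=[0, 1, 0, 0]
Event 3: LOCAL 0: VV[0][0]++ -> VV[0]=[2, 0, 0, 0]
Event 4: LOCAL 0: VV[0][0]++ -> VV[0]=[3, 0, 0, 0]
Final vectors: VV[0]=[3, 0, 0, 0]; VV[1]=[0, 1, 0, 0]; VV[2]=[0, 0, 0, 0]; VV[3]=[1, 0, 0, 1]

Answer: 3 0 0 0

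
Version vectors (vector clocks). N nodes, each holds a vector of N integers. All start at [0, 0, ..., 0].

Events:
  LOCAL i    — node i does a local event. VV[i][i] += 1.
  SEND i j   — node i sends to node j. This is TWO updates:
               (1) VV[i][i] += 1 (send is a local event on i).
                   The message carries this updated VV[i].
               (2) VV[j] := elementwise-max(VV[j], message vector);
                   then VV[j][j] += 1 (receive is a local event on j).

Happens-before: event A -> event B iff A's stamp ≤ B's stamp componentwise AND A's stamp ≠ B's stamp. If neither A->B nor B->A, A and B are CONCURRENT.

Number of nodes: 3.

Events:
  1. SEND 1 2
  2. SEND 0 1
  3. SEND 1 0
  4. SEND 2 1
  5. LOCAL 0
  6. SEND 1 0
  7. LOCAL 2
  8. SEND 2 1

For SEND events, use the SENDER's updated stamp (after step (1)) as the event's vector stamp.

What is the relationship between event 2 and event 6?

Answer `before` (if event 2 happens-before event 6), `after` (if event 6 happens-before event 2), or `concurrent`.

Initial: VV[0]=[0, 0, 0]
Initial: VV[1]=[0, 0, 0]
Initial: VV[2]=[0, 0, 0]
Event 1: SEND 1->2: VV[1][1]++ -> VV[1]=[0, 1, 0], msg_vec=[0, 1, 0]; VV[2]=max(VV[2],msg_vec) then VV[2][2]++ -> VV[2]=[0, 1, 1]
Event 2: SEND 0->1: VV[0][0]++ -> VV[0]=[1, 0, 0], msg_vec=[1, 0, 0]; VV[1]=max(VV[1],msg_vec) then VV[1][1]++ -> VV[1]=[1, 2, 0]
Event 3: SEND 1->0: VV[1][1]++ -> VV[1]=[1, 3, 0], msg_vec=[1, 3, 0]; VV[0]=max(VV[0],msg_vec) then VV[0][0]++ -> VV[0]=[2, 3, 0]
Event 4: SEND 2->1: VV[2][2]++ -> VV[2]=[0, 1, 2], msg_vec=[0, 1, 2]; VV[1]=max(VV[1],msg_vec) then VV[1][1]++ -> VV[1]=[1, 4, 2]
Event 5: LOCAL 0: VV[0][0]++ -> VV[0]=[3, 3, 0]
Event 6: SEND 1->0: VV[1][1]++ -> VV[1]=[1, 5, 2], msg_vec=[1, 5, 2]; VV[0]=max(VV[0],msg_vec) then VV[0][0]++ -> VV[0]=[4, 5, 2]
Event 7: LOCAL 2: VV[2][2]++ -> VV[2]=[0, 1, 3]
Event 8: SEND 2->1: VV[2][2]++ -> VV[2]=[0, 1, 4], msg_vec=[0, 1, 4]; VV[1]=max(VV[1],msg_vec) then VV[1][1]++ -> VV[1]=[1, 6, 4]
Event 2 stamp: [1, 0, 0]
Event 6 stamp: [1, 5, 2]
[1, 0, 0] <= [1, 5, 2]? True
[1, 5, 2] <= [1, 0, 0]? False
Relation: before

Answer: before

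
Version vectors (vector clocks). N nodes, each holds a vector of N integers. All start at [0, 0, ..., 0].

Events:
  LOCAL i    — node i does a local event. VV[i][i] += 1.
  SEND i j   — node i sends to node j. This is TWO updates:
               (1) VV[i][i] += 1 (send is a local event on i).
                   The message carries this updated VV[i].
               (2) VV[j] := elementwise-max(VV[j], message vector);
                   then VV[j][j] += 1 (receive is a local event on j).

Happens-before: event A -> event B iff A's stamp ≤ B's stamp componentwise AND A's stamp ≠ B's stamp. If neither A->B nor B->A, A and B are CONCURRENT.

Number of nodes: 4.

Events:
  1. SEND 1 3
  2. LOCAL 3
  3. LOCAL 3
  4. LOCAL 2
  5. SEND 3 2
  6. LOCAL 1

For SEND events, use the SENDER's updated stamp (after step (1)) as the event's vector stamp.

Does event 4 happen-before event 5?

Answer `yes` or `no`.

Initial: VV[0]=[0, 0, 0, 0]
Initial: VV[1]=[0, 0, 0, 0]
Initial: VV[2]=[0, 0, 0, 0]
Initial: VV[3]=[0, 0, 0, 0]
Event 1: SEND 1->3: VV[1][1]++ -> VV[1]=[0, 1, 0, 0], msg_vec=[0, 1, 0, 0]; VV[3]=max(VV[3],msg_vec) then VV[3][3]++ -> VV[3]=[0, 1, 0, 1]
Event 2: LOCAL 3: VV[3][3]++ -> VV[3]=[0, 1, 0, 2]
Event 3: LOCAL 3: VV[3][3]++ -> VV[3]=[0, 1, 0, 3]
Event 4: LOCAL 2: VV[2][2]++ -> VV[2]=[0, 0, 1, 0]
Event 5: SEND 3->2: VV[3][3]++ -> VV[3]=[0, 1, 0, 4], msg_vec=[0, 1, 0, 4]; VV[2]=max(VV[2],msg_vec) then VV[2][2]++ -> VV[2]=[0, 1, 2, 4]
Event 6: LOCAL 1: VV[1][1]++ -> VV[1]=[0, 2, 0, 0]
Event 4 stamp: [0, 0, 1, 0]
Event 5 stamp: [0, 1, 0, 4]
[0, 0, 1, 0] <= [0, 1, 0, 4]? False. Equal? False. Happens-before: False

Answer: no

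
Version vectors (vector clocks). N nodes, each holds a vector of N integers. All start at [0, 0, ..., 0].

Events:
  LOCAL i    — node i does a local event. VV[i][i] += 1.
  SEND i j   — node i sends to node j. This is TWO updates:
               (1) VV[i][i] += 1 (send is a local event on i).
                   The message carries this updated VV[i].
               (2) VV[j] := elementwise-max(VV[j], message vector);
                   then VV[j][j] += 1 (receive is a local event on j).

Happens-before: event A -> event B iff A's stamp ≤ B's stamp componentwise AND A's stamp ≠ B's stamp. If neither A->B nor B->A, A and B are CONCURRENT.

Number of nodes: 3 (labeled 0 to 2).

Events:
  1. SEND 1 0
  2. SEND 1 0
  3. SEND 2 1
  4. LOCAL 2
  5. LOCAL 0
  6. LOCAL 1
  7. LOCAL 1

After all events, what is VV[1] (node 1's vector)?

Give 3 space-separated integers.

Answer: 0 5 1

Derivation:
Initial: VV[0]=[0, 0, 0]
Initial: VV[1]=[0, 0, 0]
Initial: VV[2]=[0, 0, 0]
Event 1: SEND 1->0: VV[1][1]++ -> VV[1]=[0, 1, 0], msg_vec=[0, 1, 0]; VV[0]=max(VV[0],msg_vec) then VV[0][0]++ -> VV[0]=[1, 1, 0]
Event 2: SEND 1->0: VV[1][1]++ -> VV[1]=[0, 2, 0], msg_vec=[0, 2, 0]; VV[0]=max(VV[0],msg_vec) then VV[0][0]++ -> VV[0]=[2, 2, 0]
Event 3: SEND 2->1: VV[2][2]++ -> VV[2]=[0, 0, 1], msg_vec=[0, 0, 1]; VV[1]=max(VV[1],msg_vec) then VV[1][1]++ -> VV[1]=[0, 3, 1]
Event 4: LOCAL 2: VV[2][2]++ -> VV[2]=[0, 0, 2]
Event 5: LOCAL 0: VV[0][0]++ -> VV[0]=[3, 2, 0]
Event 6: LOCAL 1: VV[1][1]++ -> VV[1]=[0, 4, 1]
Event 7: LOCAL 1: VV[1][1]++ -> VV[1]=[0, 5, 1]
Final vectors: VV[0]=[3, 2, 0]; VV[1]=[0, 5, 1]; VV[2]=[0, 0, 2]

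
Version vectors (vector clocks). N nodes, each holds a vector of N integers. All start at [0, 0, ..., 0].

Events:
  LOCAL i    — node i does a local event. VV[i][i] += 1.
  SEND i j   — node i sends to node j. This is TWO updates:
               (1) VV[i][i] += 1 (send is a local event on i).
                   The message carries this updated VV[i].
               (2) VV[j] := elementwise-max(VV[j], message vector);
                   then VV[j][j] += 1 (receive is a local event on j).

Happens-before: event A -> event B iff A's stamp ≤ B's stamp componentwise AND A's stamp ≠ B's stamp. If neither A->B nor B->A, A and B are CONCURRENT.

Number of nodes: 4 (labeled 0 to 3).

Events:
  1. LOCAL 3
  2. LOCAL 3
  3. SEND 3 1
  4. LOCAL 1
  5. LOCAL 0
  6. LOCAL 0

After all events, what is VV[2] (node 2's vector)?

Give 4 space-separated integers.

Initial: VV[0]=[0, 0, 0, 0]
Initial: VV[1]=[0, 0, 0, 0]
Initial: VV[2]=[0, 0, 0, 0]
Initial: VV[3]=[0, 0, 0, 0]
Event 1: LOCAL 3: VV[3][3]++ -> VV[3]=[0, 0, 0, 1]
Event 2: LOCAL 3: VV[3][3]++ -> VV[3]=[0, 0, 0, 2]
Event 3: SEND 3->1: VV[3][3]++ -> VV[3]=[0, 0, 0, 3], msg_vec=[0, 0, 0, 3]; VV[1]=max(VV[1],msg_vec) then VV[1][1]++ -> VV[1]=[0, 1, 0, 3]
Event 4: LOCAL 1: VV[1][1]++ -> VV[1]=[0, 2, 0, 3]
Event 5: LOCAL 0: VV[0][0]++ -> VV[0]=[1, 0, 0, 0]
Event 6: LOCAL 0: VV[0][0]++ -> VV[0]=[2, 0, 0, 0]
Final vectors: VV[0]=[2, 0, 0, 0]; VV[1]=[0, 2, 0, 3]; VV[2]=[0, 0, 0, 0]; VV[3]=[0, 0, 0, 3]

Answer: 0 0 0 0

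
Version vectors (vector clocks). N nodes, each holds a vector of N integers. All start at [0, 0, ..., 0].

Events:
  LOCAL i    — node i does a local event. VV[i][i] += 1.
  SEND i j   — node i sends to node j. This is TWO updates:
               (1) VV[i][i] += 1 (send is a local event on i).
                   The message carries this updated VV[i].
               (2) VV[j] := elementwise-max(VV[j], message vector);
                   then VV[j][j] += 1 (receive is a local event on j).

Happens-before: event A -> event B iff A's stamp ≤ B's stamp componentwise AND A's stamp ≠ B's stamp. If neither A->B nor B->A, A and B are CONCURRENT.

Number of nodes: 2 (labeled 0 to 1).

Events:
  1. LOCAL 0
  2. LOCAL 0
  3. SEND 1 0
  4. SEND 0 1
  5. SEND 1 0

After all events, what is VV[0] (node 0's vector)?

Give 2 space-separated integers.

Initial: VV[0]=[0, 0]
Initial: VV[1]=[0, 0]
Event 1: LOCAL 0: VV[0][0]++ -> VV[0]=[1, 0]
Event 2: LOCAL 0: VV[0][0]++ -> VV[0]=[2, 0]
Event 3: SEND 1->0: VV[1][1]++ -> VV[1]=[0, 1], msg_vec=[0, 1]; VV[0]=max(VV[0],msg_vec) then VV[0][0]++ -> VV[0]=[3, 1]
Event 4: SEND 0->1: VV[0][0]++ -> VV[0]=[4, 1], msg_vec=[4, 1]; VV[1]=max(VV[1],msg_vec) then VV[1][1]++ -> VV[1]=[4, 2]
Event 5: SEND 1->0: VV[1][1]++ -> VV[1]=[4, 3], msg_vec=[4, 3]; VV[0]=max(VV[0],msg_vec) then VV[0][0]++ -> VV[0]=[5, 3]
Final vectors: VV[0]=[5, 3]; VV[1]=[4, 3]

Answer: 5 3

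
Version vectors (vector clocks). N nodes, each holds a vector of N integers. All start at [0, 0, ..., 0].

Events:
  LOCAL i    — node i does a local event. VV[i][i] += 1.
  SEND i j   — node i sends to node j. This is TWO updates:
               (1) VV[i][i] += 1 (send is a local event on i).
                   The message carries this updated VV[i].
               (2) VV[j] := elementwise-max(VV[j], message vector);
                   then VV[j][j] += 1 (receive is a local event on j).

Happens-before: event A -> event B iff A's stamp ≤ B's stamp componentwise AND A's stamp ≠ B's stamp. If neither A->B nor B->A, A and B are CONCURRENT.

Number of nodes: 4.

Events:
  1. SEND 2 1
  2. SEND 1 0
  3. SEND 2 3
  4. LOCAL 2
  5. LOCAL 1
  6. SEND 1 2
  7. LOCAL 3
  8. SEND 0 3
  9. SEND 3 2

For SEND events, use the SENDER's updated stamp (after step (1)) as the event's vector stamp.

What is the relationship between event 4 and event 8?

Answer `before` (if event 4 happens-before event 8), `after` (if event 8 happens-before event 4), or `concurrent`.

Answer: concurrent

Derivation:
Initial: VV[0]=[0, 0, 0, 0]
Initial: VV[1]=[0, 0, 0, 0]
Initial: VV[2]=[0, 0, 0, 0]
Initial: VV[3]=[0, 0, 0, 0]
Event 1: SEND 2->1: VV[2][2]++ -> VV[2]=[0, 0, 1, 0], msg_vec=[0, 0, 1, 0]; VV[1]=max(VV[1],msg_vec) then VV[1][1]++ -> VV[1]=[0, 1, 1, 0]
Event 2: SEND 1->0: VV[1][1]++ -> VV[1]=[0, 2, 1, 0], msg_vec=[0, 2, 1, 0]; VV[0]=max(VV[0],msg_vec) then VV[0][0]++ -> VV[0]=[1, 2, 1, 0]
Event 3: SEND 2->3: VV[2][2]++ -> VV[2]=[0, 0, 2, 0], msg_vec=[0, 0, 2, 0]; VV[3]=max(VV[3],msg_vec) then VV[3][3]++ -> VV[3]=[0, 0, 2, 1]
Event 4: LOCAL 2: VV[2][2]++ -> VV[2]=[0, 0, 3, 0]
Event 5: LOCAL 1: VV[1][1]++ -> VV[1]=[0, 3, 1, 0]
Event 6: SEND 1->2: VV[1][1]++ -> VV[1]=[0, 4, 1, 0], msg_vec=[0, 4, 1, 0]; VV[2]=max(VV[2],msg_vec) then VV[2][2]++ -> VV[2]=[0, 4, 4, 0]
Event 7: LOCAL 3: VV[3][3]++ -> VV[3]=[0, 0, 2, 2]
Event 8: SEND 0->3: VV[0][0]++ -> VV[0]=[2, 2, 1, 0], msg_vec=[2, 2, 1, 0]; VV[3]=max(VV[3],msg_vec) then VV[3][3]++ -> VV[3]=[2, 2, 2, 3]
Event 9: SEND 3->2: VV[3][3]++ -> VV[3]=[2, 2, 2, 4], msg_vec=[2, 2, 2, 4]; VV[2]=max(VV[2],msg_vec) then VV[2][2]++ -> VV[2]=[2, 4, 5, 4]
Event 4 stamp: [0, 0, 3, 0]
Event 8 stamp: [2, 2, 1, 0]
[0, 0, 3, 0] <= [2, 2, 1, 0]? False
[2, 2, 1, 0] <= [0, 0, 3, 0]? False
Relation: concurrent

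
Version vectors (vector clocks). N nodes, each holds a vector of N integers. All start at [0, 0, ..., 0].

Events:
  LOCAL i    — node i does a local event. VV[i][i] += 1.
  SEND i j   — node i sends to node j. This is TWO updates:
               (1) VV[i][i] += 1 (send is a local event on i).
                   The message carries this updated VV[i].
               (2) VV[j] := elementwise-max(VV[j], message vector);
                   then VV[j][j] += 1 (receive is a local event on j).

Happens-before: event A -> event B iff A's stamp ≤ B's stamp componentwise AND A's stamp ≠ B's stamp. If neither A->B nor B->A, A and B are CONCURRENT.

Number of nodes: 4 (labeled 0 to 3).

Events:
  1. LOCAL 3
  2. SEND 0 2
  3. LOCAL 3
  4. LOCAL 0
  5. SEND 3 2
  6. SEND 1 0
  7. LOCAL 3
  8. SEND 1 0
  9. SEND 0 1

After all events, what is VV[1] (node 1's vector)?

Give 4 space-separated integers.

Answer: 5 3 0 0

Derivation:
Initial: VV[0]=[0, 0, 0, 0]
Initial: VV[1]=[0, 0, 0, 0]
Initial: VV[2]=[0, 0, 0, 0]
Initial: VV[3]=[0, 0, 0, 0]
Event 1: LOCAL 3: VV[3][3]++ -> VV[3]=[0, 0, 0, 1]
Event 2: SEND 0->2: VV[0][0]++ -> VV[0]=[1, 0, 0, 0], msg_vec=[1, 0, 0, 0]; VV[2]=max(VV[2],msg_vec) then VV[2][2]++ -> VV[2]=[1, 0, 1, 0]
Event 3: LOCAL 3: VV[3][3]++ -> VV[3]=[0, 0, 0, 2]
Event 4: LOCAL 0: VV[0][0]++ -> VV[0]=[2, 0, 0, 0]
Event 5: SEND 3->2: VV[3][3]++ -> VV[3]=[0, 0, 0, 3], msg_vec=[0, 0, 0, 3]; VV[2]=max(VV[2],msg_vec) then VV[2][2]++ -> VV[2]=[1, 0, 2, 3]
Event 6: SEND 1->0: VV[1][1]++ -> VV[1]=[0, 1, 0, 0], msg_vec=[0, 1, 0, 0]; VV[0]=max(VV[0],msg_vec) then VV[0][0]++ -> VV[0]=[3, 1, 0, 0]
Event 7: LOCAL 3: VV[3][3]++ -> VV[3]=[0, 0, 0, 4]
Event 8: SEND 1->0: VV[1][1]++ -> VV[1]=[0, 2, 0, 0], msg_vec=[0, 2, 0, 0]; VV[0]=max(VV[0],msg_vec) then VV[0][0]++ -> VV[0]=[4, 2, 0, 0]
Event 9: SEND 0->1: VV[0][0]++ -> VV[0]=[5, 2, 0, 0], msg_vec=[5, 2, 0, 0]; VV[1]=max(VV[1],msg_vec) then VV[1][1]++ -> VV[1]=[5, 3, 0, 0]
Final vectors: VV[0]=[5, 2, 0, 0]; VV[1]=[5, 3, 0, 0]; VV[2]=[1, 0, 2, 3]; VV[3]=[0, 0, 0, 4]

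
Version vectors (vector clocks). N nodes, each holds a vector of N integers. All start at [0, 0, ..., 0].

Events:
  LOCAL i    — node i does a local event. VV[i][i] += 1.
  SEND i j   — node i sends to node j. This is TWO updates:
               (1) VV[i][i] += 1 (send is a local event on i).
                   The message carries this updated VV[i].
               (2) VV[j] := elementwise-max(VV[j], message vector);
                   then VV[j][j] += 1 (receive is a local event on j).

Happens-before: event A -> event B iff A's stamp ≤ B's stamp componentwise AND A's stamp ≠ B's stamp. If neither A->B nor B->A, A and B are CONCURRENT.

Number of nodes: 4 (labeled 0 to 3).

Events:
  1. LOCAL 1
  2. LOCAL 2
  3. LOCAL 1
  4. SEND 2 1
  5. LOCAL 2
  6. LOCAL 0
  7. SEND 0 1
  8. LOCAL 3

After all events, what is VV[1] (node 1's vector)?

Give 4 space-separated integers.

Answer: 2 4 2 0

Derivation:
Initial: VV[0]=[0, 0, 0, 0]
Initial: VV[1]=[0, 0, 0, 0]
Initial: VV[2]=[0, 0, 0, 0]
Initial: VV[3]=[0, 0, 0, 0]
Event 1: LOCAL 1: VV[1][1]++ -> VV[1]=[0, 1, 0, 0]
Event 2: LOCAL 2: VV[2][2]++ -> VV[2]=[0, 0, 1, 0]
Event 3: LOCAL 1: VV[1][1]++ -> VV[1]=[0, 2, 0, 0]
Event 4: SEND 2->1: VV[2][2]++ -> VV[2]=[0, 0, 2, 0], msg_vec=[0, 0, 2, 0]; VV[1]=max(VV[1],msg_vec) then VV[1][1]++ -> VV[1]=[0, 3, 2, 0]
Event 5: LOCAL 2: VV[2][2]++ -> VV[2]=[0, 0, 3, 0]
Event 6: LOCAL 0: VV[0][0]++ -> VV[0]=[1, 0, 0, 0]
Event 7: SEND 0->1: VV[0][0]++ -> VV[0]=[2, 0, 0, 0], msg_vec=[2, 0, 0, 0]; VV[1]=max(VV[1],msg_vec) then VV[1][1]++ -> VV[1]=[2, 4, 2, 0]
Event 8: LOCAL 3: VV[3][3]++ -> VV[3]=[0, 0, 0, 1]
Final vectors: VV[0]=[2, 0, 0, 0]; VV[1]=[2, 4, 2, 0]; VV[2]=[0, 0, 3, 0]; VV[3]=[0, 0, 0, 1]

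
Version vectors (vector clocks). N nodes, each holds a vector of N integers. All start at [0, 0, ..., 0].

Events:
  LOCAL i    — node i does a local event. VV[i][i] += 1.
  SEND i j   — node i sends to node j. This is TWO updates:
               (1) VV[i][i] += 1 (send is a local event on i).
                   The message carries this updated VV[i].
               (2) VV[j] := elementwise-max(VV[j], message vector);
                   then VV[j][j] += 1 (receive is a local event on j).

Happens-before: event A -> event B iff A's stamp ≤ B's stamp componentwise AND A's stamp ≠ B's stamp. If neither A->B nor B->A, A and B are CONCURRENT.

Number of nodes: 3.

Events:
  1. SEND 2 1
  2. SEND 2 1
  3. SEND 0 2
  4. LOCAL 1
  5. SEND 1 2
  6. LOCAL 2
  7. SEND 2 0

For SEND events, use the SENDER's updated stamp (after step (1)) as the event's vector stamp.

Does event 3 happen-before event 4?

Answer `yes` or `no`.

Answer: no

Derivation:
Initial: VV[0]=[0, 0, 0]
Initial: VV[1]=[0, 0, 0]
Initial: VV[2]=[0, 0, 0]
Event 1: SEND 2->1: VV[2][2]++ -> VV[2]=[0, 0, 1], msg_vec=[0, 0, 1]; VV[1]=max(VV[1],msg_vec) then VV[1][1]++ -> VV[1]=[0, 1, 1]
Event 2: SEND 2->1: VV[2][2]++ -> VV[2]=[0, 0, 2], msg_vec=[0, 0, 2]; VV[1]=max(VV[1],msg_vec) then VV[1][1]++ -> VV[1]=[0, 2, 2]
Event 3: SEND 0->2: VV[0][0]++ -> VV[0]=[1, 0, 0], msg_vec=[1, 0, 0]; VV[2]=max(VV[2],msg_vec) then VV[2][2]++ -> VV[2]=[1, 0, 3]
Event 4: LOCAL 1: VV[1][1]++ -> VV[1]=[0, 3, 2]
Event 5: SEND 1->2: VV[1][1]++ -> VV[1]=[0, 4, 2], msg_vec=[0, 4, 2]; VV[2]=max(VV[2],msg_vec) then VV[2][2]++ -> VV[2]=[1, 4, 4]
Event 6: LOCAL 2: VV[2][2]++ -> VV[2]=[1, 4, 5]
Event 7: SEND 2->0: VV[2][2]++ -> VV[2]=[1, 4, 6], msg_vec=[1, 4, 6]; VV[0]=max(VV[0],msg_vec) then VV[0][0]++ -> VV[0]=[2, 4, 6]
Event 3 stamp: [1, 0, 0]
Event 4 stamp: [0, 3, 2]
[1, 0, 0] <= [0, 3, 2]? False. Equal? False. Happens-before: False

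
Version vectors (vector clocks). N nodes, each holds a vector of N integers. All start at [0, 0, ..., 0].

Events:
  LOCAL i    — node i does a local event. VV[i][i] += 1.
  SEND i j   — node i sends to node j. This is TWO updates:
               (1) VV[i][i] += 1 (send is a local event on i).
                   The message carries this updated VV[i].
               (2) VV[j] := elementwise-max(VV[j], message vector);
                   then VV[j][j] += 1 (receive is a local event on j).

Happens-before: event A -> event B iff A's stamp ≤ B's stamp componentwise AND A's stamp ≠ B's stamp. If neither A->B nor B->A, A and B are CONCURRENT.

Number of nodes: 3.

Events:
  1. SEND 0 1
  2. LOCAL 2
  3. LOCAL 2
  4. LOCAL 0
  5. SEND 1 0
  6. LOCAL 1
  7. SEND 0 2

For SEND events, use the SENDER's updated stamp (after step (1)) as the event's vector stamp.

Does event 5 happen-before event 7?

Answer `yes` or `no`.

Answer: yes

Derivation:
Initial: VV[0]=[0, 0, 0]
Initial: VV[1]=[0, 0, 0]
Initial: VV[2]=[0, 0, 0]
Event 1: SEND 0->1: VV[0][0]++ -> VV[0]=[1, 0, 0], msg_vec=[1, 0, 0]; VV[1]=max(VV[1],msg_vec) then VV[1][1]++ -> VV[1]=[1, 1, 0]
Event 2: LOCAL 2: VV[2][2]++ -> VV[2]=[0, 0, 1]
Event 3: LOCAL 2: VV[2][2]++ -> VV[2]=[0, 0, 2]
Event 4: LOCAL 0: VV[0][0]++ -> VV[0]=[2, 0, 0]
Event 5: SEND 1->0: VV[1][1]++ -> VV[1]=[1, 2, 0], msg_vec=[1, 2, 0]; VV[0]=max(VV[0],msg_vec) then VV[0][0]++ -> VV[0]=[3, 2, 0]
Event 6: LOCAL 1: VV[1][1]++ -> VV[1]=[1, 3, 0]
Event 7: SEND 0->2: VV[0][0]++ -> VV[0]=[4, 2, 0], msg_vec=[4, 2, 0]; VV[2]=max(VV[2],msg_vec) then VV[2][2]++ -> VV[2]=[4, 2, 3]
Event 5 stamp: [1, 2, 0]
Event 7 stamp: [4, 2, 0]
[1, 2, 0] <= [4, 2, 0]? True. Equal? False. Happens-before: True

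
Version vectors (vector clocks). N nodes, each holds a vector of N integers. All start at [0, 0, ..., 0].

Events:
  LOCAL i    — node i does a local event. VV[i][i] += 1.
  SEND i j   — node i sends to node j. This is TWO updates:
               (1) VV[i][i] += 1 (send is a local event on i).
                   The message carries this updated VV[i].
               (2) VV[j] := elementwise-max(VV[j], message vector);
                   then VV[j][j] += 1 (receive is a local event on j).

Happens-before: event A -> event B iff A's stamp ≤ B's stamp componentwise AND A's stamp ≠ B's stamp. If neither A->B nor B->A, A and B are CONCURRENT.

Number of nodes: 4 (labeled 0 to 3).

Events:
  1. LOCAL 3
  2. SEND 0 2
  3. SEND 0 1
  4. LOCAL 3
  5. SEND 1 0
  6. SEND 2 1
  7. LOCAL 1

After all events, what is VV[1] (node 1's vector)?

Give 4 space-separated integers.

Initial: VV[0]=[0, 0, 0, 0]
Initial: VV[1]=[0, 0, 0, 0]
Initial: VV[2]=[0, 0, 0, 0]
Initial: VV[3]=[0, 0, 0, 0]
Event 1: LOCAL 3: VV[3][3]++ -> VV[3]=[0, 0, 0, 1]
Event 2: SEND 0->2: VV[0][0]++ -> VV[0]=[1, 0, 0, 0], msg_vec=[1, 0, 0, 0]; VV[2]=max(VV[2],msg_vec) then VV[2][2]++ -> VV[2]=[1, 0, 1, 0]
Event 3: SEND 0->1: VV[0][0]++ -> VV[0]=[2, 0, 0, 0], msg_vec=[2, 0, 0, 0]; VV[1]=max(VV[1],msg_vec) then VV[1][1]++ -> VV[1]=[2, 1, 0, 0]
Event 4: LOCAL 3: VV[3][3]++ -> VV[3]=[0, 0, 0, 2]
Event 5: SEND 1->0: VV[1][1]++ -> VV[1]=[2, 2, 0, 0], msg_vec=[2, 2, 0, 0]; VV[0]=max(VV[0],msg_vec) then VV[0][0]++ -> VV[0]=[3, 2, 0, 0]
Event 6: SEND 2->1: VV[2][2]++ -> VV[2]=[1, 0, 2, 0], msg_vec=[1, 0, 2, 0]; VV[1]=max(VV[1],msg_vec) then VV[1][1]++ -> VV[1]=[2, 3, 2, 0]
Event 7: LOCAL 1: VV[1][1]++ -> VV[1]=[2, 4, 2, 0]
Final vectors: VV[0]=[3, 2, 0, 0]; VV[1]=[2, 4, 2, 0]; VV[2]=[1, 0, 2, 0]; VV[3]=[0, 0, 0, 2]

Answer: 2 4 2 0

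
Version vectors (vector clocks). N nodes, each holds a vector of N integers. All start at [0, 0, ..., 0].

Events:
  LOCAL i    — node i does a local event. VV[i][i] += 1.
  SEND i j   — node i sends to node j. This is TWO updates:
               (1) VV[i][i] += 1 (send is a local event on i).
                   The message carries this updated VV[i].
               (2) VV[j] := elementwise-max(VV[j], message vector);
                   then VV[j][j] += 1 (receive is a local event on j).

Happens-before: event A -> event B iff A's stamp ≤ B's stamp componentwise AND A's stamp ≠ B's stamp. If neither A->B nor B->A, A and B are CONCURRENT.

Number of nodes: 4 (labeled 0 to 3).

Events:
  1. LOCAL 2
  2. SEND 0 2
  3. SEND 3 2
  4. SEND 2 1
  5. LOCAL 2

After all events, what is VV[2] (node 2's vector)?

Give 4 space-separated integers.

Initial: VV[0]=[0, 0, 0, 0]
Initial: VV[1]=[0, 0, 0, 0]
Initial: VV[2]=[0, 0, 0, 0]
Initial: VV[3]=[0, 0, 0, 0]
Event 1: LOCAL 2: VV[2][2]++ -> VV[2]=[0, 0, 1, 0]
Event 2: SEND 0->2: VV[0][0]++ -> VV[0]=[1, 0, 0, 0], msg_vec=[1, 0, 0, 0]; VV[2]=max(VV[2],msg_vec) then VV[2][2]++ -> VV[2]=[1, 0, 2, 0]
Event 3: SEND 3->2: VV[3][3]++ -> VV[3]=[0, 0, 0, 1], msg_vec=[0, 0, 0, 1]; VV[2]=max(VV[2],msg_vec) then VV[2][2]++ -> VV[2]=[1, 0, 3, 1]
Event 4: SEND 2->1: VV[2][2]++ -> VV[2]=[1, 0, 4, 1], msg_vec=[1, 0, 4, 1]; VV[1]=max(VV[1],msg_vec) then VV[1][1]++ -> VV[1]=[1, 1, 4, 1]
Event 5: LOCAL 2: VV[2][2]++ -> VV[2]=[1, 0, 5, 1]
Final vectors: VV[0]=[1, 0, 0, 0]; VV[1]=[1, 1, 4, 1]; VV[2]=[1, 0, 5, 1]; VV[3]=[0, 0, 0, 1]

Answer: 1 0 5 1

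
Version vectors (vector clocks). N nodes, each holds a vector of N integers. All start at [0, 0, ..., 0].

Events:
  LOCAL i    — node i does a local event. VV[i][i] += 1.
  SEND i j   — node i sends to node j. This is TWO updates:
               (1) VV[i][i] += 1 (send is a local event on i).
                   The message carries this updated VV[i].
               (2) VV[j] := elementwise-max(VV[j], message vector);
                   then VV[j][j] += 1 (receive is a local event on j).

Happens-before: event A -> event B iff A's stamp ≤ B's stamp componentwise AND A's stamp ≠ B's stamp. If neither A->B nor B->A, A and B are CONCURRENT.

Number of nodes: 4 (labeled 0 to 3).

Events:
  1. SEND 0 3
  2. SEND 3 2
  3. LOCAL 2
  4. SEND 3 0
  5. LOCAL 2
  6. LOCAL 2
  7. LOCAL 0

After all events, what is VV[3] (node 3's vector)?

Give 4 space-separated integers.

Answer: 1 0 0 3

Derivation:
Initial: VV[0]=[0, 0, 0, 0]
Initial: VV[1]=[0, 0, 0, 0]
Initial: VV[2]=[0, 0, 0, 0]
Initial: VV[3]=[0, 0, 0, 0]
Event 1: SEND 0->3: VV[0][0]++ -> VV[0]=[1, 0, 0, 0], msg_vec=[1, 0, 0, 0]; VV[3]=max(VV[3],msg_vec) then VV[3][3]++ -> VV[3]=[1, 0, 0, 1]
Event 2: SEND 3->2: VV[3][3]++ -> VV[3]=[1, 0, 0, 2], msg_vec=[1, 0, 0, 2]; VV[2]=max(VV[2],msg_vec) then VV[2][2]++ -> VV[2]=[1, 0, 1, 2]
Event 3: LOCAL 2: VV[2][2]++ -> VV[2]=[1, 0, 2, 2]
Event 4: SEND 3->0: VV[3][3]++ -> VV[3]=[1, 0, 0, 3], msg_vec=[1, 0, 0, 3]; VV[0]=max(VV[0],msg_vec) then VV[0][0]++ -> VV[0]=[2, 0, 0, 3]
Event 5: LOCAL 2: VV[2][2]++ -> VV[2]=[1, 0, 3, 2]
Event 6: LOCAL 2: VV[2][2]++ -> VV[2]=[1, 0, 4, 2]
Event 7: LOCAL 0: VV[0][0]++ -> VV[0]=[3, 0, 0, 3]
Final vectors: VV[0]=[3, 0, 0, 3]; VV[1]=[0, 0, 0, 0]; VV[2]=[1, 0, 4, 2]; VV[3]=[1, 0, 0, 3]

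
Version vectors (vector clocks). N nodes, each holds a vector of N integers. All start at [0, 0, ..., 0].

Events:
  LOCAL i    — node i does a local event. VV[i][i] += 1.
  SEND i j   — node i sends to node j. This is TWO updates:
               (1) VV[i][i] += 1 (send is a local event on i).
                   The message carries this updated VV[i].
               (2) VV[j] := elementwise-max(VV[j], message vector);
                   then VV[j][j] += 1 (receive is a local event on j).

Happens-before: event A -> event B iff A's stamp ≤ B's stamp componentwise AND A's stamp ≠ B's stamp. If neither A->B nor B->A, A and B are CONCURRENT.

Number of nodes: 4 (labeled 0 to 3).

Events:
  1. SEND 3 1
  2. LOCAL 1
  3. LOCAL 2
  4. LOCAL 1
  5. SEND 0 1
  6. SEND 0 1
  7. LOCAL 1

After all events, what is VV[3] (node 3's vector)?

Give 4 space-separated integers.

Initial: VV[0]=[0, 0, 0, 0]
Initial: VV[1]=[0, 0, 0, 0]
Initial: VV[2]=[0, 0, 0, 0]
Initial: VV[3]=[0, 0, 0, 0]
Event 1: SEND 3->1: VV[3][3]++ -> VV[3]=[0, 0, 0, 1], msg_vec=[0, 0, 0, 1]; VV[1]=max(VV[1],msg_vec) then VV[1][1]++ -> VV[1]=[0, 1, 0, 1]
Event 2: LOCAL 1: VV[1][1]++ -> VV[1]=[0, 2, 0, 1]
Event 3: LOCAL 2: VV[2][2]++ -> VV[2]=[0, 0, 1, 0]
Event 4: LOCAL 1: VV[1][1]++ -> VV[1]=[0, 3, 0, 1]
Event 5: SEND 0->1: VV[0][0]++ -> VV[0]=[1, 0, 0, 0], msg_vec=[1, 0, 0, 0]; VV[1]=max(VV[1],msg_vec) then VV[1][1]++ -> VV[1]=[1, 4, 0, 1]
Event 6: SEND 0->1: VV[0][0]++ -> VV[0]=[2, 0, 0, 0], msg_vec=[2, 0, 0, 0]; VV[1]=max(VV[1],msg_vec) then VV[1][1]++ -> VV[1]=[2, 5, 0, 1]
Event 7: LOCAL 1: VV[1][1]++ -> VV[1]=[2, 6, 0, 1]
Final vectors: VV[0]=[2, 0, 0, 0]; VV[1]=[2, 6, 0, 1]; VV[2]=[0, 0, 1, 0]; VV[3]=[0, 0, 0, 1]

Answer: 0 0 0 1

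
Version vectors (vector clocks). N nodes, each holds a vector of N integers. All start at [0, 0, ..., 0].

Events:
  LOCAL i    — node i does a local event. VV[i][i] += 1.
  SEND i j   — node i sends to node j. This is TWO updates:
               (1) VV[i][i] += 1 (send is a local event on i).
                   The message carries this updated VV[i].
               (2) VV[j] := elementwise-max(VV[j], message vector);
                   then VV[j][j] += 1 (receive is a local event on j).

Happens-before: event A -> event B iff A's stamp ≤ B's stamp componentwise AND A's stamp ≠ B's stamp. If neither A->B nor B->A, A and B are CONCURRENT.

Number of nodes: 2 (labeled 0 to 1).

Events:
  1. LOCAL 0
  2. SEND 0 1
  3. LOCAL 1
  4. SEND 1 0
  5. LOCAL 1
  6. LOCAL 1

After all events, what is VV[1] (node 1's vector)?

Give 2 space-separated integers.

Answer: 2 5

Derivation:
Initial: VV[0]=[0, 0]
Initial: VV[1]=[0, 0]
Event 1: LOCAL 0: VV[0][0]++ -> VV[0]=[1, 0]
Event 2: SEND 0->1: VV[0][0]++ -> VV[0]=[2, 0], msg_vec=[2, 0]; VV[1]=max(VV[1],msg_vec) then VV[1][1]++ -> VV[1]=[2, 1]
Event 3: LOCAL 1: VV[1][1]++ -> VV[1]=[2, 2]
Event 4: SEND 1->0: VV[1][1]++ -> VV[1]=[2, 3], msg_vec=[2, 3]; VV[0]=max(VV[0],msg_vec) then VV[0][0]++ -> VV[0]=[3, 3]
Event 5: LOCAL 1: VV[1][1]++ -> VV[1]=[2, 4]
Event 6: LOCAL 1: VV[1][1]++ -> VV[1]=[2, 5]
Final vectors: VV[0]=[3, 3]; VV[1]=[2, 5]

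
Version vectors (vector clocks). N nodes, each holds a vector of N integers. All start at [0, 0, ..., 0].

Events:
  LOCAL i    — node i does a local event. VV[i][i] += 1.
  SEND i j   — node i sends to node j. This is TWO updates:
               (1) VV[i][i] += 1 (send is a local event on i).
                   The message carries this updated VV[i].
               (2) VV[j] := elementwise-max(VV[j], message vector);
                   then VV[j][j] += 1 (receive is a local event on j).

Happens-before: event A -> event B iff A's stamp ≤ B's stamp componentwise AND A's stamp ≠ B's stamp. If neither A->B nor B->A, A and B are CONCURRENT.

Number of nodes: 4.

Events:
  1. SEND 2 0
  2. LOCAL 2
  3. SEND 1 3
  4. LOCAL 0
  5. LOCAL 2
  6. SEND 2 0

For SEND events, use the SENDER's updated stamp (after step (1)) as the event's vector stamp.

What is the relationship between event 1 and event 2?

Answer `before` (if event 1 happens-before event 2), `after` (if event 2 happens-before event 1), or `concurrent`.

Initial: VV[0]=[0, 0, 0, 0]
Initial: VV[1]=[0, 0, 0, 0]
Initial: VV[2]=[0, 0, 0, 0]
Initial: VV[3]=[0, 0, 0, 0]
Event 1: SEND 2->0: VV[2][2]++ -> VV[2]=[0, 0, 1, 0], msg_vec=[0, 0, 1, 0]; VV[0]=max(VV[0],msg_vec) then VV[0][0]++ -> VV[0]=[1, 0, 1, 0]
Event 2: LOCAL 2: VV[2][2]++ -> VV[2]=[0, 0, 2, 0]
Event 3: SEND 1->3: VV[1][1]++ -> VV[1]=[0, 1, 0, 0], msg_vec=[0, 1, 0, 0]; VV[3]=max(VV[3],msg_vec) then VV[3][3]++ -> VV[3]=[0, 1, 0, 1]
Event 4: LOCAL 0: VV[0][0]++ -> VV[0]=[2, 0, 1, 0]
Event 5: LOCAL 2: VV[2][2]++ -> VV[2]=[0, 0, 3, 0]
Event 6: SEND 2->0: VV[2][2]++ -> VV[2]=[0, 0, 4, 0], msg_vec=[0, 0, 4, 0]; VV[0]=max(VV[0],msg_vec) then VV[0][0]++ -> VV[0]=[3, 0, 4, 0]
Event 1 stamp: [0, 0, 1, 0]
Event 2 stamp: [0, 0, 2, 0]
[0, 0, 1, 0] <= [0, 0, 2, 0]? True
[0, 0, 2, 0] <= [0, 0, 1, 0]? False
Relation: before

Answer: before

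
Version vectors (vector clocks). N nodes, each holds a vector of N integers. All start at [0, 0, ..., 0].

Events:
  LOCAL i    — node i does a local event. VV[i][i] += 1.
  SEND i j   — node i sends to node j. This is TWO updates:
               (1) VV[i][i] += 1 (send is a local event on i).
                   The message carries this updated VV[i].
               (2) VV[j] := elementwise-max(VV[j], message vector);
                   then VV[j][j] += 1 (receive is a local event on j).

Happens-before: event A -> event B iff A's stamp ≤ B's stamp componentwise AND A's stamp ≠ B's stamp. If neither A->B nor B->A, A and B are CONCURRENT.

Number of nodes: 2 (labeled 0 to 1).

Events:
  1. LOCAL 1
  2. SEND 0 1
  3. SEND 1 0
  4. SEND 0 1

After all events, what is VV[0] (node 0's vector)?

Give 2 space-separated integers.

Initial: VV[0]=[0, 0]
Initial: VV[1]=[0, 0]
Event 1: LOCAL 1: VV[1][1]++ -> VV[1]=[0, 1]
Event 2: SEND 0->1: VV[0][0]++ -> VV[0]=[1, 0], msg_vec=[1, 0]; VV[1]=max(VV[1],msg_vec) then VV[1][1]++ -> VV[1]=[1, 2]
Event 3: SEND 1->0: VV[1][1]++ -> VV[1]=[1, 3], msg_vec=[1, 3]; VV[0]=max(VV[0],msg_vec) then VV[0][0]++ -> VV[0]=[2, 3]
Event 4: SEND 0->1: VV[0][0]++ -> VV[0]=[3, 3], msg_vec=[3, 3]; VV[1]=max(VV[1],msg_vec) then VV[1][1]++ -> VV[1]=[3, 4]
Final vectors: VV[0]=[3, 3]; VV[1]=[3, 4]

Answer: 3 3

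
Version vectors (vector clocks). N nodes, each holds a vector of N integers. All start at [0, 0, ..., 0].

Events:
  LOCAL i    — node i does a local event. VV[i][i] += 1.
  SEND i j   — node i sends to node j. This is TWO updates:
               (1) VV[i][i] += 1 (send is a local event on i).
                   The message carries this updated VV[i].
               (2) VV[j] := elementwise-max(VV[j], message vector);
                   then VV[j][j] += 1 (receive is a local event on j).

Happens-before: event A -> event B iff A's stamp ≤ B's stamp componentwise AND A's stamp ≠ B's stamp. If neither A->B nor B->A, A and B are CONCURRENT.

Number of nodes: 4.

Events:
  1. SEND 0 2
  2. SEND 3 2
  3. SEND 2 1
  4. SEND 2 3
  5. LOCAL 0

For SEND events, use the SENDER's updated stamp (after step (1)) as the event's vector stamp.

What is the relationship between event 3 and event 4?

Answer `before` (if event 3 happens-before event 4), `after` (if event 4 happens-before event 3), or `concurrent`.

Answer: before

Derivation:
Initial: VV[0]=[0, 0, 0, 0]
Initial: VV[1]=[0, 0, 0, 0]
Initial: VV[2]=[0, 0, 0, 0]
Initial: VV[3]=[0, 0, 0, 0]
Event 1: SEND 0->2: VV[0][0]++ -> VV[0]=[1, 0, 0, 0], msg_vec=[1, 0, 0, 0]; VV[2]=max(VV[2],msg_vec) then VV[2][2]++ -> VV[2]=[1, 0, 1, 0]
Event 2: SEND 3->2: VV[3][3]++ -> VV[3]=[0, 0, 0, 1], msg_vec=[0, 0, 0, 1]; VV[2]=max(VV[2],msg_vec) then VV[2][2]++ -> VV[2]=[1, 0, 2, 1]
Event 3: SEND 2->1: VV[2][2]++ -> VV[2]=[1, 0, 3, 1], msg_vec=[1, 0, 3, 1]; VV[1]=max(VV[1],msg_vec) then VV[1][1]++ -> VV[1]=[1, 1, 3, 1]
Event 4: SEND 2->3: VV[2][2]++ -> VV[2]=[1, 0, 4, 1], msg_vec=[1, 0, 4, 1]; VV[3]=max(VV[3],msg_vec) then VV[3][3]++ -> VV[3]=[1, 0, 4, 2]
Event 5: LOCAL 0: VV[0][0]++ -> VV[0]=[2, 0, 0, 0]
Event 3 stamp: [1, 0, 3, 1]
Event 4 stamp: [1, 0, 4, 1]
[1, 0, 3, 1] <= [1, 0, 4, 1]? True
[1, 0, 4, 1] <= [1, 0, 3, 1]? False
Relation: before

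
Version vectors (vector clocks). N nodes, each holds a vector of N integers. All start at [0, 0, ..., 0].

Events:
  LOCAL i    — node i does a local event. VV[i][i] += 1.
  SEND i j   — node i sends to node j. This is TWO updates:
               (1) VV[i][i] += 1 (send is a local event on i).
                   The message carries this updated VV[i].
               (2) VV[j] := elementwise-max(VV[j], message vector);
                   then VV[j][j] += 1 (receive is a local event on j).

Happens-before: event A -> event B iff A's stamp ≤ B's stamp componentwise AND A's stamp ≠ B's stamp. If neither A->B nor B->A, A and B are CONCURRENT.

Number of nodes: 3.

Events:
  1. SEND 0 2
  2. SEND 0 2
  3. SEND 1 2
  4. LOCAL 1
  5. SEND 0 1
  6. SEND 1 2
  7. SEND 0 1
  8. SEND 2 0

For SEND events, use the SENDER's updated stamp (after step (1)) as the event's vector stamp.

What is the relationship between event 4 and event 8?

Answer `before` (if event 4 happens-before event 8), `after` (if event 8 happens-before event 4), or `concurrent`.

Answer: before

Derivation:
Initial: VV[0]=[0, 0, 0]
Initial: VV[1]=[0, 0, 0]
Initial: VV[2]=[0, 0, 0]
Event 1: SEND 0->2: VV[0][0]++ -> VV[0]=[1, 0, 0], msg_vec=[1, 0, 0]; VV[2]=max(VV[2],msg_vec) then VV[2][2]++ -> VV[2]=[1, 0, 1]
Event 2: SEND 0->2: VV[0][0]++ -> VV[0]=[2, 0, 0], msg_vec=[2, 0, 0]; VV[2]=max(VV[2],msg_vec) then VV[2][2]++ -> VV[2]=[2, 0, 2]
Event 3: SEND 1->2: VV[1][1]++ -> VV[1]=[0, 1, 0], msg_vec=[0, 1, 0]; VV[2]=max(VV[2],msg_vec) then VV[2][2]++ -> VV[2]=[2, 1, 3]
Event 4: LOCAL 1: VV[1][1]++ -> VV[1]=[0, 2, 0]
Event 5: SEND 0->1: VV[0][0]++ -> VV[0]=[3, 0, 0], msg_vec=[3, 0, 0]; VV[1]=max(VV[1],msg_vec) then VV[1][1]++ -> VV[1]=[3, 3, 0]
Event 6: SEND 1->2: VV[1][1]++ -> VV[1]=[3, 4, 0], msg_vec=[3, 4, 0]; VV[2]=max(VV[2],msg_vec) then VV[2][2]++ -> VV[2]=[3, 4, 4]
Event 7: SEND 0->1: VV[0][0]++ -> VV[0]=[4, 0, 0], msg_vec=[4, 0, 0]; VV[1]=max(VV[1],msg_vec) then VV[1][1]++ -> VV[1]=[4, 5, 0]
Event 8: SEND 2->0: VV[2][2]++ -> VV[2]=[3, 4, 5], msg_vec=[3, 4, 5]; VV[0]=max(VV[0],msg_vec) then VV[0][0]++ -> VV[0]=[5, 4, 5]
Event 4 stamp: [0, 2, 0]
Event 8 stamp: [3, 4, 5]
[0, 2, 0] <= [3, 4, 5]? True
[3, 4, 5] <= [0, 2, 0]? False
Relation: before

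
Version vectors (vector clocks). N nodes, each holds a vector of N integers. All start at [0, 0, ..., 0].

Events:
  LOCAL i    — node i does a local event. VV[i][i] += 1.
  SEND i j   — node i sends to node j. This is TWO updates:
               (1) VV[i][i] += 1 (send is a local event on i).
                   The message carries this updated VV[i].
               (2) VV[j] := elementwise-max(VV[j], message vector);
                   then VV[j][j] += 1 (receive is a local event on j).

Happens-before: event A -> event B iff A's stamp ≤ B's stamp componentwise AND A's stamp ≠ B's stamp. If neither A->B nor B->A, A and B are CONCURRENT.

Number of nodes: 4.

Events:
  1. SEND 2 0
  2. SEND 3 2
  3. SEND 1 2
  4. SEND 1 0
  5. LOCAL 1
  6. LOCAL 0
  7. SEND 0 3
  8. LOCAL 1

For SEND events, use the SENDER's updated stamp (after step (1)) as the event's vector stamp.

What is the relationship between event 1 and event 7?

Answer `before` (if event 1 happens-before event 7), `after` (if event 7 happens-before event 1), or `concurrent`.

Initial: VV[0]=[0, 0, 0, 0]
Initial: VV[1]=[0, 0, 0, 0]
Initial: VV[2]=[0, 0, 0, 0]
Initial: VV[3]=[0, 0, 0, 0]
Event 1: SEND 2->0: VV[2][2]++ -> VV[2]=[0, 0, 1, 0], msg_vec=[0, 0, 1, 0]; VV[0]=max(VV[0],msg_vec) then VV[0][0]++ -> VV[0]=[1, 0, 1, 0]
Event 2: SEND 3->2: VV[3][3]++ -> VV[3]=[0, 0, 0, 1], msg_vec=[0, 0, 0, 1]; VV[2]=max(VV[2],msg_vec) then VV[2][2]++ -> VV[2]=[0, 0, 2, 1]
Event 3: SEND 1->2: VV[1][1]++ -> VV[1]=[0, 1, 0, 0], msg_vec=[0, 1, 0, 0]; VV[2]=max(VV[2],msg_vec) then VV[2][2]++ -> VV[2]=[0, 1, 3, 1]
Event 4: SEND 1->0: VV[1][1]++ -> VV[1]=[0, 2, 0, 0], msg_vec=[0, 2, 0, 0]; VV[0]=max(VV[0],msg_vec) then VV[0][0]++ -> VV[0]=[2, 2, 1, 0]
Event 5: LOCAL 1: VV[1][1]++ -> VV[1]=[0, 3, 0, 0]
Event 6: LOCAL 0: VV[0][0]++ -> VV[0]=[3, 2, 1, 0]
Event 7: SEND 0->3: VV[0][0]++ -> VV[0]=[4, 2, 1, 0], msg_vec=[4, 2, 1, 0]; VV[3]=max(VV[3],msg_vec) then VV[3][3]++ -> VV[3]=[4, 2, 1, 2]
Event 8: LOCAL 1: VV[1][1]++ -> VV[1]=[0, 4, 0, 0]
Event 1 stamp: [0, 0, 1, 0]
Event 7 stamp: [4, 2, 1, 0]
[0, 0, 1, 0] <= [4, 2, 1, 0]? True
[4, 2, 1, 0] <= [0, 0, 1, 0]? False
Relation: before

Answer: before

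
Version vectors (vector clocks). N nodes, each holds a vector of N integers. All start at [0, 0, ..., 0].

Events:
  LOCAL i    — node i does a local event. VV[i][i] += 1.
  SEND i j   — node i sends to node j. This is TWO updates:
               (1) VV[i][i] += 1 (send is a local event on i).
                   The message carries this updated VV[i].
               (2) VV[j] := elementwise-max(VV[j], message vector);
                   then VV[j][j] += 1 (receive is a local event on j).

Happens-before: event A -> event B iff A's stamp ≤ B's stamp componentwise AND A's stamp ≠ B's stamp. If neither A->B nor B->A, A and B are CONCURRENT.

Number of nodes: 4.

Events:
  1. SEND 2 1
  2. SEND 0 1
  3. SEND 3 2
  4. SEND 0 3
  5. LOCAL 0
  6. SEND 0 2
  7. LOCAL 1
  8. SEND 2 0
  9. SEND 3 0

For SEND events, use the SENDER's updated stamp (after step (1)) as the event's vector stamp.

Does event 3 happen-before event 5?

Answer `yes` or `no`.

Answer: no

Derivation:
Initial: VV[0]=[0, 0, 0, 0]
Initial: VV[1]=[0, 0, 0, 0]
Initial: VV[2]=[0, 0, 0, 0]
Initial: VV[3]=[0, 0, 0, 0]
Event 1: SEND 2->1: VV[2][2]++ -> VV[2]=[0, 0, 1, 0], msg_vec=[0, 0, 1, 0]; VV[1]=max(VV[1],msg_vec) then VV[1][1]++ -> VV[1]=[0, 1, 1, 0]
Event 2: SEND 0->1: VV[0][0]++ -> VV[0]=[1, 0, 0, 0], msg_vec=[1, 0, 0, 0]; VV[1]=max(VV[1],msg_vec) then VV[1][1]++ -> VV[1]=[1, 2, 1, 0]
Event 3: SEND 3->2: VV[3][3]++ -> VV[3]=[0, 0, 0, 1], msg_vec=[0, 0, 0, 1]; VV[2]=max(VV[2],msg_vec) then VV[2][2]++ -> VV[2]=[0, 0, 2, 1]
Event 4: SEND 0->3: VV[0][0]++ -> VV[0]=[2, 0, 0, 0], msg_vec=[2, 0, 0, 0]; VV[3]=max(VV[3],msg_vec) then VV[3][3]++ -> VV[3]=[2, 0, 0, 2]
Event 5: LOCAL 0: VV[0][0]++ -> VV[0]=[3, 0, 0, 0]
Event 6: SEND 0->2: VV[0][0]++ -> VV[0]=[4, 0, 0, 0], msg_vec=[4, 0, 0, 0]; VV[2]=max(VV[2],msg_vec) then VV[2][2]++ -> VV[2]=[4, 0, 3, 1]
Event 7: LOCAL 1: VV[1][1]++ -> VV[1]=[1, 3, 1, 0]
Event 8: SEND 2->0: VV[2][2]++ -> VV[2]=[4, 0, 4, 1], msg_vec=[4, 0, 4, 1]; VV[0]=max(VV[0],msg_vec) then VV[0][0]++ -> VV[0]=[5, 0, 4, 1]
Event 9: SEND 3->0: VV[3][3]++ -> VV[3]=[2, 0, 0, 3], msg_vec=[2, 0, 0, 3]; VV[0]=max(VV[0],msg_vec) then VV[0][0]++ -> VV[0]=[6, 0, 4, 3]
Event 3 stamp: [0, 0, 0, 1]
Event 5 stamp: [3, 0, 0, 0]
[0, 0, 0, 1] <= [3, 0, 0, 0]? False. Equal? False. Happens-before: False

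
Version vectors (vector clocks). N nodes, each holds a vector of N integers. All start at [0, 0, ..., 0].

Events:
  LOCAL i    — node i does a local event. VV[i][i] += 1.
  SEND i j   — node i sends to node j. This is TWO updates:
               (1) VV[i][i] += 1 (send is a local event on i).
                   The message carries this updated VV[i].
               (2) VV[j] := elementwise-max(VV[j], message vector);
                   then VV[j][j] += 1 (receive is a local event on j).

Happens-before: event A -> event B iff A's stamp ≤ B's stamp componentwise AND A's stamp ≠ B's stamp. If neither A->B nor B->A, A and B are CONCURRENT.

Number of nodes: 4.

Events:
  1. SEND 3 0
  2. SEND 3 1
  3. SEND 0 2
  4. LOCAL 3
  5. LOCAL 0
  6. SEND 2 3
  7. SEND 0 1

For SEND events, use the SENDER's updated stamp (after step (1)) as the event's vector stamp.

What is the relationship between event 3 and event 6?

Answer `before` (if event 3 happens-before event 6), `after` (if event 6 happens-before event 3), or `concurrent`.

Initial: VV[0]=[0, 0, 0, 0]
Initial: VV[1]=[0, 0, 0, 0]
Initial: VV[2]=[0, 0, 0, 0]
Initial: VV[3]=[0, 0, 0, 0]
Event 1: SEND 3->0: VV[3][3]++ -> VV[3]=[0, 0, 0, 1], msg_vec=[0, 0, 0, 1]; VV[0]=max(VV[0],msg_vec) then VV[0][0]++ -> VV[0]=[1, 0, 0, 1]
Event 2: SEND 3->1: VV[3][3]++ -> VV[3]=[0, 0, 0, 2], msg_vec=[0, 0, 0, 2]; VV[1]=max(VV[1],msg_vec) then VV[1][1]++ -> VV[1]=[0, 1, 0, 2]
Event 3: SEND 0->2: VV[0][0]++ -> VV[0]=[2, 0, 0, 1], msg_vec=[2, 0, 0, 1]; VV[2]=max(VV[2],msg_vec) then VV[2][2]++ -> VV[2]=[2, 0, 1, 1]
Event 4: LOCAL 3: VV[3][3]++ -> VV[3]=[0, 0, 0, 3]
Event 5: LOCAL 0: VV[0][0]++ -> VV[0]=[3, 0, 0, 1]
Event 6: SEND 2->3: VV[2][2]++ -> VV[2]=[2, 0, 2, 1], msg_vec=[2, 0, 2, 1]; VV[3]=max(VV[3],msg_vec) then VV[3][3]++ -> VV[3]=[2, 0, 2, 4]
Event 7: SEND 0->1: VV[0][0]++ -> VV[0]=[4, 0, 0, 1], msg_vec=[4, 0, 0, 1]; VV[1]=max(VV[1],msg_vec) then VV[1][1]++ -> VV[1]=[4, 2, 0, 2]
Event 3 stamp: [2, 0, 0, 1]
Event 6 stamp: [2, 0, 2, 1]
[2, 0, 0, 1] <= [2, 0, 2, 1]? True
[2, 0, 2, 1] <= [2, 0, 0, 1]? False
Relation: before

Answer: before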